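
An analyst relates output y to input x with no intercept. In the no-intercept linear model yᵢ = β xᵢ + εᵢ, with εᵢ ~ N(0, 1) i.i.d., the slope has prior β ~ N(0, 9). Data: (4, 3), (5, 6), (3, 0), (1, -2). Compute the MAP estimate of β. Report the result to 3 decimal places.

β̂_MAP = 0.783

log p(β | y) = −Σ(yᵢ − βxᵢ)²/(2·1) − β²/(2·9) + const.
Setting the derivative to zero: Σxᵢ(yᵢ − βxᵢ)/1 − β/9 = 0, so β = Σxᵢyᵢ / (Σxᵢ² + σ²/τ²).
Σxᵢyᵢ = 4·3 + 5·6 + 3·0 + 1·(-2) = 40; Σxᵢ² = 51; σ²/τ² = 1/9.
β̂_MAP = 40 / (51 + 1/9) = 40/(460/9) = 18/23 ≈ 0.783.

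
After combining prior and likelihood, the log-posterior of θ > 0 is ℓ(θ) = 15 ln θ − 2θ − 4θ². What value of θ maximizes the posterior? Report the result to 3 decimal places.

θ̂_MAP = 1.250

ℓ'(θ) = 15/θ − 2 − 8θ. Setting this to zero and multiplying by θ: 8θ² + 2θ − 15 = 0.
θ = (−2 + √(2² + 4·8·15)) / (2·8) = (−2 + √484) / 16 = (−2 + 22)/16 = 5/4.
ℓ''(θ) = −15/θ² − 8 < 0, confirming a maximum.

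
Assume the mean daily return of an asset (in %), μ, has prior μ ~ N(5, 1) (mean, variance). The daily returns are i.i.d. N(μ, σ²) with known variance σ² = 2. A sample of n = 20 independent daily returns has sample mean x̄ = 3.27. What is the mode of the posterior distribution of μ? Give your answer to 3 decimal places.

n = 20, x̄ = 3.27.
For a Normal prior and Normal likelihood with known variance, the posterior is Normal; its mode equals its mean, the precision-weighted average.
Prior precision 1/σ₀² = 1/1 = 1; data precision n/σ² = 20/2 = 10.
μ̂ = (1·5 + 10·3.27) / (1 + 10) = 37.7/11 = 377/110 ≈ 3.427.

μ̂_MAP = 3.427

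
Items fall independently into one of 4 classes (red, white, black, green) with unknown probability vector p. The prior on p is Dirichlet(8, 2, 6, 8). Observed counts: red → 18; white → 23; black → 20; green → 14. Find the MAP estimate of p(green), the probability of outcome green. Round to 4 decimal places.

The posterior is Dirichlet(αᵢ + nᵢ) = Dirichlet(26, 25, 26, 22).
For a Dirichlet(a₁,…,a_K) with all aᵢ > 1, the mode has j-th component (aⱼ − 1)/(Σaᵢ − K).
Here Σaᵢ = 99 and K = 4, so p(green) = (22 − 1)/(99 − 4) = 21/95 ≈ 0.2211.

MAP estimate of p(green) = 0.2211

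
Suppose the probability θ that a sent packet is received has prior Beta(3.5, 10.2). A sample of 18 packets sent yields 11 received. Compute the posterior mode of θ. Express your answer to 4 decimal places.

θ̂_MAP = 0.4545

Prior: Beta(3.5, 10.2).
Data: 11 successes in 18 trials. The binomial likelihood contributes θ^11(1−θ)^7, so the posterior is Beta(3.5+11, 10.2+7) = Beta(14.5, 17.2).
For Beta(a, b) with a, b > 1 the mode is (a−1)/(a+b−2) = 13.5/29.7 ≈ 0.4545.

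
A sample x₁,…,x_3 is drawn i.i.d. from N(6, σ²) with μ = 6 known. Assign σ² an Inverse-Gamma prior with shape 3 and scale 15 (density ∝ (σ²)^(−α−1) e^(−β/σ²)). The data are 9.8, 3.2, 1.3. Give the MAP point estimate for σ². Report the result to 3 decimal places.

σ̂²_MAP = 6.761

Sum of squared deviations about the known mean: SS = (9.8−6)² + (3.2−6)² + (1.3−6)² = 44.37.
The Normal likelihood contributes (σ²)^(−n/2) exp(−SS/(2σ²)), so the posterior is Inverse-Gamma(α + n/2, β + SS/2) = Inverse-Gamma(4.5, 37.185).
The mode of Inverse-Gamma(a, b) is b/(a+1) = 37.185/5.5 ≈ 6.761.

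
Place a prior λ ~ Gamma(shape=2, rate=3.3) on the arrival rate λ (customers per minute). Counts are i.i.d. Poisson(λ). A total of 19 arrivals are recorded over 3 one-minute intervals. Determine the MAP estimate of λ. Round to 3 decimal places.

λ̂_MAP = 3.175

Σxᵢ = 19, n = 3.
Posterior ∝ λe^(−3.3λ) · λ^19e^(−3λ) = λ^20e^(−6.3λ), i.e. Gamma(shape=21, rate=6.3).
The mode of a Gamma(a, b) with a ≥ 1 (shape–rate) is (a−1)/b = 20/6.3 ≈ 3.175.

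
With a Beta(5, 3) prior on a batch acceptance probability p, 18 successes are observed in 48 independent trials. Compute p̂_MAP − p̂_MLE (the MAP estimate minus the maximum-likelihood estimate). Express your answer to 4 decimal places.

Posterior is Beta(23, 33); MAP = (23−1)/(56−2) = 22/54 ≈ 0.40741.
MLE ignores the prior: p̂_MLE = k/n = 18/48 ≈ 0.37500.
Difference = 22/54 − 18/48 = 7/216 ≈ 0.0324.

MAP − MLE = 0.0324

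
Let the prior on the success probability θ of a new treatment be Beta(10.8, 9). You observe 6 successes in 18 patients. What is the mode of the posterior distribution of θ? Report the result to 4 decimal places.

Prior: Beta(10.8, 9).
Data: 6 successes in 18 trials. The binomial likelihood contributes θ^6(1−θ)^12, so the posterior is Beta(10.8+6, 9+12) = Beta(16.8, 21).
For Beta(a, b) with a, b > 1 the mode is (a−1)/(a+b−2) = 15.8/35.8 ≈ 0.4413.

θ̂_MAP = 0.4413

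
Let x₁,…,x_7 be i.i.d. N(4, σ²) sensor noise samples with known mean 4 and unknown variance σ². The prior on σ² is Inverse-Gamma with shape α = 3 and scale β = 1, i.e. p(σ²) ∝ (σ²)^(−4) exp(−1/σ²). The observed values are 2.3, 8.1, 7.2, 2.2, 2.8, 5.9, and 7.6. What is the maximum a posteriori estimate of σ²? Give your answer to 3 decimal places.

σ̂²_MAP = 3.546

Sum of squared deviations about the known mean: SS = (2.3−4)² + (8.1−4)² + (7.2−4)² + (2.2−4)² + (2.8−4)² + (5.9−4)² + (7.6−4)² = 51.19.
The Normal likelihood contributes (σ²)^(−n/2) exp(−SS/(2σ²)), so the posterior is Inverse-Gamma(α + n/2, β + SS/2) = Inverse-Gamma(6.5, 26.595).
The mode of Inverse-Gamma(a, b) is b/(a+1) = 26.595/7.5 ≈ 3.546.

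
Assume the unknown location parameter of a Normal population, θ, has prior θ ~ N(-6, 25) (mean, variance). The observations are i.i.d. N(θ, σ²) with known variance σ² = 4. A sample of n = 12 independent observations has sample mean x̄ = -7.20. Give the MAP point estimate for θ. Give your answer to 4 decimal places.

n = 12, x̄ = -7.20.
For a Normal prior and Normal likelihood with known variance, the posterior is Normal; its mode equals its mean, the precision-weighted average.
Prior precision 1/σ₀² = 1/25 = 0.04; data precision n/σ² = 12/4 = 3.
θ̂ = (0.04·(-6) + 3·(-7.2)) / (0.04 + 3) = (-21.84)/3.04 = -273/38 ≈ -7.1842.

θ̂_MAP = -7.1842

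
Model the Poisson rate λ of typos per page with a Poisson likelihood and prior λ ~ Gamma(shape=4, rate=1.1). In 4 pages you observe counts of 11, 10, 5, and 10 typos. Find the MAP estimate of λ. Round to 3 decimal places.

λ̂_MAP = 7.647

Σxᵢ = 11+10+5+10 = 36, with n = 4.
Posterior ∝ λ^3e^(−1.1λ) · λ^36e^(−4λ) = λ^39e^(−5.1λ), i.e. Gamma(shape=40, rate=5.1).
The mode of a Gamma(a, b) with a ≥ 1 (shape–rate) is (a−1)/b = 39/5.1 ≈ 7.647.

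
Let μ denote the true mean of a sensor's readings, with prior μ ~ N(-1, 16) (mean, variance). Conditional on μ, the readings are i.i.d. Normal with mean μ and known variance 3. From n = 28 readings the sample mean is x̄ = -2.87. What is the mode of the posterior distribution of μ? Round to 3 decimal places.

n = 28, x̄ = -2.87.
For a Normal prior and Normal likelihood with known variance, the posterior is Normal; its mode equals its mean, the precision-weighted average.
Prior precision 1/σ₀² = 1/16 = 0.0625; data precision n/σ² = 28/3.
μ̂ = (0.0625·(-1) + (28/3)·(-2.87)) / (0.0625 + 28/3) = (-32219/1200)/(451/48) = -2929/1025 ≈ -2.858.

μ̂_MAP = -2.858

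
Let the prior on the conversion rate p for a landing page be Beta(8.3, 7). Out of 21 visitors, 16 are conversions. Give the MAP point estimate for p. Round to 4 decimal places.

p̂_MAP = 0.6793

Prior: Beta(8.3, 7).
Data: 16 successes in 21 trials. The binomial likelihood contributes p^16(1−p)^5, so the posterior is Beta(8.3+16, 7+5) = Beta(24.3, 12).
For Beta(a, b) with a, b > 1 the mode is (a−1)/(a+b−2) = 23.3/34.3 ≈ 0.6793.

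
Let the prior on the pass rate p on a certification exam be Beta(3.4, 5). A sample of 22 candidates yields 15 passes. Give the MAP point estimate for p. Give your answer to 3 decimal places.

Prior: Beta(3.4, 5).
Data: 15 successes in 22 trials. The binomial likelihood contributes p^15(1−p)^7, so the posterior is Beta(3.4+15, 5+7) = Beta(18.4, 12).
For Beta(a, b) with a, b > 1 the mode is (a−1)/(a+b−2) = 17.4/28.4 ≈ 0.613.

p̂_MAP = 0.613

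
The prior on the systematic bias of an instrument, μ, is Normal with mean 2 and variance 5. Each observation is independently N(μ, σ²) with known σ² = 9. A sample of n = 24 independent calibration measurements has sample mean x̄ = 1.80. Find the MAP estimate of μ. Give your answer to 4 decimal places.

n = 24, x̄ = 1.80.
For a Normal prior and Normal likelihood with known variance, the posterior is Normal; its mode equals its mean, the precision-weighted average.
Prior precision 1/σ₀² = 1/5 = 0.2; data precision n/σ² = 24/9 = 8/3.
μ̂ = (0.2·2 + (8/3)·1.8) / (0.2 + 8/3) = 5.2/(43/15) = 78/43 ≈ 1.8140.

μ̂_MAP = 1.8140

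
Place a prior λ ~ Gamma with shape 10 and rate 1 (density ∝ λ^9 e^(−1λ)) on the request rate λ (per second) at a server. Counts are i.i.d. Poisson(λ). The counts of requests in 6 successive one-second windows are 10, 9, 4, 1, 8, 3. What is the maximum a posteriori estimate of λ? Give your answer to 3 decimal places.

λ̂_MAP = 6.286

Σxᵢ = 10+9+4+1+8+3 = 35, with n = 6.
Posterior ∝ λ^9e^(−1λ) · λ^35e^(−6λ) = λ^44e^(−7λ), i.e. Gamma(shape=45, rate=7).
The mode of a Gamma(a, b) with a ≥ 1 (shape–rate) is (a−1)/b = 44/7 ≈ 6.286.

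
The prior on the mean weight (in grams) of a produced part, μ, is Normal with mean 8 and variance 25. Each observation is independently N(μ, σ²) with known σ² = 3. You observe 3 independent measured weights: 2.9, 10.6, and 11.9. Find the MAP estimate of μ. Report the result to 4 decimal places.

μ̂_MAP = 8.4487

n = 3; x̄ = (2.9 + 10.6 + 11.9)/3 = 25.4/3 = 127/15 ≈ 8.4667.
For a Normal prior and Normal likelihood with known variance, the posterior is Normal; its mode equals its mean, the precision-weighted average.
Prior precision 1/σ₀² = 1/25 = 0.04; data precision n/σ² = 3/3 = 1.
μ̂ = (0.04·8 + 1·(127/15)) / (0.04 + 1) = (659/75)/1.04 = 659/78 ≈ 8.4487.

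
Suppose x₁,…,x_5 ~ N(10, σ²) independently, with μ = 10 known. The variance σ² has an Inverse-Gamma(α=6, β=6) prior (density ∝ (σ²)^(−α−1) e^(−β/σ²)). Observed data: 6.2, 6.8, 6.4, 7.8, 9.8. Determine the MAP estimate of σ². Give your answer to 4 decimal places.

σ̂²_MAP = 2.8695

Sum of squared deviations about the known mean: SS = (6.2−10)² + (6.8−10)² + (6.4−10)² + (7.8−10)² + (9.8−10)² = 42.52.
The Normal likelihood contributes (σ²)^(−n/2) exp(−SS/(2σ²)), so the posterior is Inverse-Gamma(α + n/2, β + SS/2) = Inverse-Gamma(8.5, 27.26).
The mode of Inverse-Gamma(a, b) is b/(a+1) = 27.26/9.5 ≈ 2.8695.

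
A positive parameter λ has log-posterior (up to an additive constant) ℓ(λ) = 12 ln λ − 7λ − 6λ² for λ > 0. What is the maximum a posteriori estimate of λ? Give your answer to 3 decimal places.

λ̂_MAP = 0.750

ℓ'(λ) = 12/λ − 7 − 12λ. Setting this to zero and multiplying by λ: 12λ² + 7λ − 12 = 0.
λ = (−7 + √(7² + 4·12·12)) / (2·12) = (−7 + √625) / 24 = (−7 + 25)/24 = 3/4.
ℓ''(λ) = −12/λ² − 12 < 0, confirming a maximum.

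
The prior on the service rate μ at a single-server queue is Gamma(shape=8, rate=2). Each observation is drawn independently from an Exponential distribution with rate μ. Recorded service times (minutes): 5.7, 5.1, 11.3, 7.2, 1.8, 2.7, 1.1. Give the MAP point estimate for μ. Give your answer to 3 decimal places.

μ̂_MAP = 0.379

The Exponential(rate=μ) likelihood is ∝ μ^n e^(−μΣtᵢ). Here n = 7 and Σtᵢ = 5.7 + 5.1 + 11.3 + 7.2 + 1.8 + 2.7 + 1.1 = 34.9.
Posterior ∝ μ^7e^(−2μ) · μ^7e^(−34.9μ) = μ^14e^(−36.9μ), i.e. Gamma(15, 36.9).
Mode = (a−1)/b = 14/36.9 ≈ 0.379.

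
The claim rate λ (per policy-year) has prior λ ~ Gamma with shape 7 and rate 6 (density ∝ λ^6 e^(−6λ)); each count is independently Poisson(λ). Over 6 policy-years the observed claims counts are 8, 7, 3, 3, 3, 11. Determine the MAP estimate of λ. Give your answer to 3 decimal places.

λ̂_MAP = 3.417

Σxᵢ = 8+7+3+3+3+11 = 35, with n = 6.
Posterior ∝ λ^6e^(−6λ) · λ^35e^(−6λ) = λ^41e^(−12λ), i.e. Gamma(shape=42, rate=12).
The mode of a Gamma(a, b) with a ≥ 1 (shape–rate) is (a−1)/b = 41/12 ≈ 3.417.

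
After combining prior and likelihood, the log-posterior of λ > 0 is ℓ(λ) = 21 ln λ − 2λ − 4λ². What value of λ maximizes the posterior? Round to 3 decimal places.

λ̂_MAP = 1.500

ℓ'(λ) = 21/λ − 2 − 8λ. Setting this to zero and multiplying by λ: 8λ² + 2λ − 21 = 0.
λ = (−2 + √(2² + 4·8·21)) / (2·8) = (−2 + √676) / 16 = (−2 + 26)/16 = 3/2.
ℓ''(λ) = −21/λ² − 8 < 0, confirming a maximum.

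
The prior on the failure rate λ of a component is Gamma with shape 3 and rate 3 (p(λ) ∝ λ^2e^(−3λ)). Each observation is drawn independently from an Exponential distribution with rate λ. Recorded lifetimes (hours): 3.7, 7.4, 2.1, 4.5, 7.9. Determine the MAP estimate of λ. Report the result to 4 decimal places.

The Exponential(rate=λ) likelihood is ∝ λ^n e^(−λΣtᵢ). Here n = 5 and Σtᵢ = 3.7 + 7.4 + 2.1 + 4.5 + 7.9 = 25.6.
Posterior ∝ λ^2e^(−3λ) · λ^5e^(−25.6λ) = λ^7e^(−28.6λ), i.e. Gamma(8, 28.6).
Mode = (a−1)/b = 7/28.6 ≈ 0.2448.

λ̂_MAP = 0.2448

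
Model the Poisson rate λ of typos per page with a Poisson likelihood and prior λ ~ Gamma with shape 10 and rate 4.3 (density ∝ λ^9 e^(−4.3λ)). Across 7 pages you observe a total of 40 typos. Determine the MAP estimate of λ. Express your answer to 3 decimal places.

λ̂_MAP = 4.336

Σxᵢ = 40, n = 7.
Posterior ∝ λ^9e^(−4.3λ) · λ^40e^(−7λ) = λ^49e^(−11.3λ), i.e. Gamma(shape=50, rate=11.3).
The mode of a Gamma(a, b) with a ≥ 1 (shape–rate) is (a−1)/b = 49/11.3 ≈ 4.336.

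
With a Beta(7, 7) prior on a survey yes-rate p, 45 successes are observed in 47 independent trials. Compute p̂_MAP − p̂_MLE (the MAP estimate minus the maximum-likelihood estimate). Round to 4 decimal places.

MAP − MLE = -0.0930

Posterior is Beta(52, 9); MAP = (52−1)/(61−2) = 51/59 ≈ 0.86441.
MLE ignores the prior: p̂_MLE = k/n = 45/47 ≈ 0.95745.
Difference = 51/59 − 45/47 = -258/2773 ≈ -0.0930.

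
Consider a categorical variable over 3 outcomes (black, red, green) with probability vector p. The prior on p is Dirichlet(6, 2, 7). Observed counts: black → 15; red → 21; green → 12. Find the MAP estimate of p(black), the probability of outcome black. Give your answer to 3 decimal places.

MAP estimate of p(black) = 0.333

The posterior is Dirichlet(αᵢ + nᵢ) = Dirichlet(21, 23, 19).
For a Dirichlet(a₁,…,a_K) with all aᵢ > 1, the mode has j-th component (aⱼ − 1)/(Σaᵢ − K).
Here Σaᵢ = 63 and K = 3, so p(black) = (21 − 1)/(63 − 3) = 20/60 ≈ 0.333.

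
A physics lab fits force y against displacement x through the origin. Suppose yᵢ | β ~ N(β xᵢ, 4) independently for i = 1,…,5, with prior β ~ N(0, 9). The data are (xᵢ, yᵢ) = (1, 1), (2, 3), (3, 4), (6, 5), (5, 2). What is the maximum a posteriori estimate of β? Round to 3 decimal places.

β̂_MAP = 0.782

log p(β | y) = −Σ(yᵢ − βxᵢ)²/(2·4) − β²/(2·9) + const.
Setting the derivative to zero: Σxᵢ(yᵢ − βxᵢ)/4 − β/9 = 0, so β = Σxᵢyᵢ / (Σxᵢ² + σ²/τ²).
Σxᵢyᵢ = 1·1 + 2·3 + 3·4 + 6·5 + 5·2 = 59; Σxᵢ² = 75; σ²/τ² = 4/9.
β̂_MAP = 59 / (75 + 4/9) = 59/(679/9) = 531/679 ≈ 0.782.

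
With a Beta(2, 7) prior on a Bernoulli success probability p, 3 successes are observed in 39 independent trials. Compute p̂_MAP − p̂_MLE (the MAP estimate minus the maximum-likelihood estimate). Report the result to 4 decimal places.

MAP − MLE = 0.0100

Posterior is Beta(5, 43); MAP = (5−1)/(48−2) = 4/46 ≈ 0.08696.
MLE ignores the prior: p̂_MLE = k/n = 3/39 ≈ 0.07692.
Difference = 4/46 − 3/39 = 3/299 ≈ 0.0100.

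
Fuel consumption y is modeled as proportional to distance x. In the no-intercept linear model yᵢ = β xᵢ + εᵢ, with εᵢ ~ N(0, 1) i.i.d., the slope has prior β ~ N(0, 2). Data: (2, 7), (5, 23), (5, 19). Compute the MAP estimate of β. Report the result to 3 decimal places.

β̂_MAP = 4.110

log p(β | y) = −Σ(yᵢ − βxᵢ)²/(2·1) − β²/(2·2) + const.
Setting the derivative to zero: Σxᵢ(yᵢ − βxᵢ)/1 − β/2 = 0, so β = Σxᵢyᵢ / (Σxᵢ² + σ²/τ²).
Σxᵢyᵢ = 2·7 + 5·23 + 5·19 = 224; Σxᵢ² = 54; σ²/τ² = 0.5.
β̂_MAP = 224 / (54 + 0.5) = 224/54.5 ≈ 4.110.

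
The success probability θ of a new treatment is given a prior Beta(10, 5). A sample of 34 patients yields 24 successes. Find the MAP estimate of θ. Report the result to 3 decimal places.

θ̂_MAP = 0.702

Prior: Beta(10, 5).
Data: 24 successes in 34 trials. The binomial likelihood contributes θ^24(1−θ)^10, so the posterior is Beta(10+24, 5+10) = Beta(34, 15).
For Beta(a, b) with a, b > 1 the mode is (a−1)/(a+b−2) = 33/47 ≈ 0.702.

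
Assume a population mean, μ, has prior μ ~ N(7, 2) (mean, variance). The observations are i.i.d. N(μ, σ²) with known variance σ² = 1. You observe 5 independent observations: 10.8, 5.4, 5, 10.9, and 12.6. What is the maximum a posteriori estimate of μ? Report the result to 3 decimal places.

μ̂_MAP = 8.764

n = 5; x̄ = (10.8 + 5.4 + 5 + 10.9 + 12.6)/5 = 44.7/5 = 8.94.
For a Normal prior and Normal likelihood with known variance, the posterior is Normal; its mode equals its mean, the precision-weighted average.
Prior precision 1/σ₀² = 1/2 = 0.5; data precision n/σ² = 5/1 = 5.
μ̂ = (0.5·7 + 5·8.94) / (0.5 + 5) = 48.2/5.5 = 482/55 ≈ 8.764.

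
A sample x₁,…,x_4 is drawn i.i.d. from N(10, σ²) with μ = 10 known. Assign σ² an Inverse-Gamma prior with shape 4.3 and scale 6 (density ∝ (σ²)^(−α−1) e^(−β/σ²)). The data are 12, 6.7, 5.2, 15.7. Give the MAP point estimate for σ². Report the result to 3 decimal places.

Sum of squared deviations about the known mean: SS = (12−10)² + (6.7−10)² + (5.2−10)² + (15.7−10)² = 70.42.
The Normal likelihood contributes (σ²)^(−n/2) exp(−SS/(2σ²)), so the posterior is Inverse-Gamma(α + n/2, β + SS/2) = Inverse-Gamma(6.3, 41.21).
The mode of Inverse-Gamma(a, b) is b/(a+1) = 41.21/7.3 ≈ 5.645.

σ̂²_MAP = 5.645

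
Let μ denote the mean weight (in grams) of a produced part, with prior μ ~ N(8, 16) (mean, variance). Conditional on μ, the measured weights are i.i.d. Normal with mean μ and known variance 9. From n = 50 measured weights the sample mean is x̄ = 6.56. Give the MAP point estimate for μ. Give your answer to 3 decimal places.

μ̂_MAP = 6.576

n = 50, x̄ = 6.56.
For a Normal prior and Normal likelihood with known variance, the posterior is Normal; its mode equals its mean, the precision-weighted average.
Prior precision 1/σ₀² = 1/16 = 0.0625; data precision n/σ² = 50/9.
μ̂ = (0.0625·8 + (50/9)·6.56) / (0.0625 + 50/9) = (665/18)/(809/144) = 5320/809 ≈ 6.576.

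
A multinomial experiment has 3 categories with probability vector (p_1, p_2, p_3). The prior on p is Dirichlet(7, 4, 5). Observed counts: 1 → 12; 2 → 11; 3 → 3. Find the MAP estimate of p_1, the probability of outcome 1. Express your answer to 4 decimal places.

The posterior is Dirichlet(αᵢ + nᵢ) = Dirichlet(19, 15, 8).
For a Dirichlet(a₁,…,a_K) with all aᵢ > 1, the mode has j-th component (aⱼ − 1)/(Σaᵢ − K).
Here Σaᵢ = 42 and K = 3, so p_1 = (19 − 1)/(42 − 3) = 18/39 ≈ 0.4615.

MAP estimate: 0.4615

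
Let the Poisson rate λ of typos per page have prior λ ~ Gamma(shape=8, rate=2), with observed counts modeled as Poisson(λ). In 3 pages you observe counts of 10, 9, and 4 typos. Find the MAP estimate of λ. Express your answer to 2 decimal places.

Σxᵢ = 10+9+4 = 23, with n = 3.
Posterior ∝ λ^7e^(−2λ) · λ^23e^(−3λ) = λ^30e^(−5λ), i.e. Gamma(shape=31, rate=5).
The mode of a Gamma(a, b) with a ≥ 1 (shape–rate) is (a−1)/b = 30/5 ≈ 6.00.

λ̂_MAP = 6.00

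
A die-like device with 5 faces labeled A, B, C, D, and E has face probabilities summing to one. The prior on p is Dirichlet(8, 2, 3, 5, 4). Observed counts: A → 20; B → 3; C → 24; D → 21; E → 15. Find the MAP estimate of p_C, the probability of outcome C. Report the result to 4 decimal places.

The posterior is Dirichlet(αᵢ + nᵢ) = Dirichlet(28, 5, 27, 26, 19).
For a Dirichlet(a₁,…,a_K) with all aᵢ > 1, the mode has j-th component (aⱼ − 1)/(Σaᵢ − K).
Here Σaᵢ = 105 and K = 5, so p_C = (27 − 1)/(105 − 5) = 26/100 ≈ 0.2600.

MAP estimate of p_C = 0.2600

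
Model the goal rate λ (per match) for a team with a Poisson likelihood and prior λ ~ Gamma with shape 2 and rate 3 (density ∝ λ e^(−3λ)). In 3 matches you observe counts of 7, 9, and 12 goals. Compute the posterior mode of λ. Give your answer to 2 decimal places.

Σxᵢ = 7+9+12 = 28, with n = 3.
Posterior ∝ λe^(−3λ) · λ^28e^(−3λ) = λ^29e^(−6λ), i.e. Gamma(shape=30, rate=6).
The mode of a Gamma(a, b) with a ≥ 1 (shape–rate) is (a−1)/b = 29/6 ≈ 4.83.

λ̂_MAP = 4.83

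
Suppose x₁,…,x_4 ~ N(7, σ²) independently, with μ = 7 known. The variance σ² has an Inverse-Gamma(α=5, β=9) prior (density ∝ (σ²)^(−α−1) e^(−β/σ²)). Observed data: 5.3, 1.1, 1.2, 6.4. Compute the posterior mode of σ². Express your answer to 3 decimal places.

σ̂²_MAP = 5.606

Sum of squared deviations about the known mean: SS = (5.3−7)² + (1.1−7)² + (1.2−7)² + (6.4−7)² = 71.7.
The Normal likelihood contributes (σ²)^(−n/2) exp(−SS/(2σ²)), so the posterior is Inverse-Gamma(α + n/2, β + SS/2) = Inverse-Gamma(7, 44.85).
The mode of Inverse-Gamma(a, b) is b/(a+1) = 44.85/8 ≈ 5.606.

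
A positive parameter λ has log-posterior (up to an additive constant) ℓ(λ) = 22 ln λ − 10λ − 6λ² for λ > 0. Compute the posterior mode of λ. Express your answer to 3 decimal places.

λ̂_MAP = 1.000

ℓ'(λ) = 22/λ − 10 − 12λ. Setting this to zero and multiplying by λ: 12λ² + 10λ − 22 = 0.
λ = (−10 + √(10² + 4·12·22)) / (2·12) = (−10 + √1156) / 24 = (−10 + 34)/24 = 1.
ℓ''(λ) = −22/λ² − 12 < 0, confirming a maximum.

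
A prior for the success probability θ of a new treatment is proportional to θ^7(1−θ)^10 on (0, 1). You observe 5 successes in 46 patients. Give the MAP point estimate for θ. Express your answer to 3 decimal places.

The prior density ∝ θ^7(1−θ)^10 is the kernel of Beta(8, 11).
Data: 5 successes in 46 trials. The binomial likelihood contributes θ^5(1−θ)^41, so the posterior is Beta(8+5, 11+41) = Beta(13, 52).
For Beta(a, b) with a, b > 1 the mode is (a−1)/(a+b−2) = 12/63 ≈ 0.190.

θ̂_MAP = 0.190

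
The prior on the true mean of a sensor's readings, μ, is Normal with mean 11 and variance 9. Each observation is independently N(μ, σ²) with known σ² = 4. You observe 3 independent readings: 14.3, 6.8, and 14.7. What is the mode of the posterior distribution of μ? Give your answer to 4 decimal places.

μ̂_MAP = 11.8129

n = 3; x̄ = (14.3 + 6.8 + 14.7)/3 = 35.8/3 = 179/15 ≈ 11.9333.
For a Normal prior and Normal likelihood with known variance, the posterior is Normal; its mode equals its mean, the precision-weighted average.
Prior precision 1/σ₀² = 1/9; data precision n/σ² = 3/4 = 0.75.
μ̂ = ((1/9)·11 + 0.75·(179/15)) / (1/9 + 0.75) = (1831/180)/(31/36) = 1831/155 ≈ 11.8129.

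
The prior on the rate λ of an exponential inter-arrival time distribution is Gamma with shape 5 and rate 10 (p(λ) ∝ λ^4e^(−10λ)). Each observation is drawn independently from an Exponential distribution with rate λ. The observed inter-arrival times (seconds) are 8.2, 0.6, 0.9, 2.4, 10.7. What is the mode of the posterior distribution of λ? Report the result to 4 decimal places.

The Exponential(rate=λ) likelihood is ∝ λ^n e^(−λΣtᵢ). Here n = 5 and Σtᵢ = 8.2 + 0.6 + 0.9 + 2.4 + 10.7 = 22.8.
Posterior ∝ λ^4e^(−10λ) · λ^5e^(−22.8λ) = λ^9e^(−32.8λ), i.e. Gamma(10, 32.8).
Mode = (a−1)/b = 9/32.8 ≈ 0.2744.

λ̂_MAP = 0.2744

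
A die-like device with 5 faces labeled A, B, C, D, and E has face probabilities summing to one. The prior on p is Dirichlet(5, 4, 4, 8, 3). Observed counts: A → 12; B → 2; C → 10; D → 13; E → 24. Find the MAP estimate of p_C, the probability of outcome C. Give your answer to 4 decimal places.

MAP estimate of p_C = 0.1625

The posterior is Dirichlet(αᵢ + nᵢ) = Dirichlet(17, 6, 14, 21, 27).
For a Dirichlet(a₁,…,a_K) with all aᵢ > 1, the mode has j-th component (aⱼ − 1)/(Σaᵢ − K).
Here Σaᵢ = 85 and K = 5, so p_C = (14 − 1)/(85 − 5) = 13/80 ≈ 0.1625.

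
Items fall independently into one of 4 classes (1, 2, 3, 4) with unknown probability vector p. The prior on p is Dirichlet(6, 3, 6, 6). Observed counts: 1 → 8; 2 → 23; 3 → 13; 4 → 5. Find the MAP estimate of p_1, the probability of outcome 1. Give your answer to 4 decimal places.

The posterior is Dirichlet(αᵢ + nᵢ) = Dirichlet(14, 26, 19, 11).
For a Dirichlet(a₁,…,a_K) with all aᵢ > 1, the mode has j-th component (aⱼ − 1)/(Σaᵢ − K).
Here Σaᵢ = 70 and K = 4, so p_1 = (14 − 1)/(70 − 4) = 13/66 ≈ 0.1970.

MAP estimate: 0.1970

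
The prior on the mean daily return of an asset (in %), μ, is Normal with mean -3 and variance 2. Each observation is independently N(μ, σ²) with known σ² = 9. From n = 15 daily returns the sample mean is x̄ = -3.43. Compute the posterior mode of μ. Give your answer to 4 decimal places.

μ̂_MAP = -3.3308

n = 15, x̄ = -3.43.
For a Normal prior and Normal likelihood with known variance, the posterior is Normal; its mode equals its mean, the precision-weighted average.
Prior precision 1/σ₀² = 1/2 = 0.5; data precision n/σ² = 15/9 = 5/3.
μ̂ = (0.5·(-3) + (5/3)·(-3.43)) / (0.5 + 5/3) = (-433/60)/(13/6) = -433/130 ≈ -3.3308.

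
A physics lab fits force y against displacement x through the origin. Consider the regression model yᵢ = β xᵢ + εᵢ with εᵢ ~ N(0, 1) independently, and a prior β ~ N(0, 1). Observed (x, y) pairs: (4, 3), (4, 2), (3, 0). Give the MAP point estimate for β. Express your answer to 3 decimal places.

β̂_MAP = 0.476

log p(β | y) = −Σ(yᵢ − βxᵢ)²/(2·1) − β²/(2·1) + const.
Setting the derivative to zero: Σxᵢ(yᵢ − βxᵢ)/1 − β/1 = 0, so β = Σxᵢyᵢ / (Σxᵢ² + σ²/τ²).
Σxᵢyᵢ = 4·3 + 4·2 + 3·0 = 20; Σxᵢ² = 41; σ²/τ² = 1.
β̂_MAP = 20 / (41 + 1) = 20/42 ≈ 0.476.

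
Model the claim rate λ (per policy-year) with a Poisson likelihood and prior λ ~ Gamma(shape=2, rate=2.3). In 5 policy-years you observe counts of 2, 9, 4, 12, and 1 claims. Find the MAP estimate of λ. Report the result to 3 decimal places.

Σxᵢ = 2+9+4+12+1 = 28, with n = 5.
Posterior ∝ λe^(−2.3λ) · λ^28e^(−5λ) = λ^29e^(−7.3λ), i.e. Gamma(shape=30, rate=7.3).
The mode of a Gamma(a, b) with a ≥ 1 (shape–rate) is (a−1)/b = 29/7.3 ≈ 3.973.

λ̂_MAP = 3.973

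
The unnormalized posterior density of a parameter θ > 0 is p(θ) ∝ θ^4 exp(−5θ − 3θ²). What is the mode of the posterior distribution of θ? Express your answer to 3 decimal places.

θ̂_MAP = 0.500

ℓ'(θ) = 4/θ − 5 − 6θ. Setting this to zero and multiplying by θ: 6θ² + 5θ − 4 = 0.
θ = (−5 + √(5² + 4·6·4)) / (2·6) = (−5 + √121) / 12 = (−5 + 11)/12 = 1/2.
ℓ''(θ) = −4/θ² − 6 < 0, confirming a maximum.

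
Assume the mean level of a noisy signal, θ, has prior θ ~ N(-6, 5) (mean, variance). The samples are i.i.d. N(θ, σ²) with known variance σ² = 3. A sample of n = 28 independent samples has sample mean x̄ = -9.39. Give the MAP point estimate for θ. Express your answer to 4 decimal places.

n = 28, x̄ = -9.39.
For a Normal prior and Normal likelihood with known variance, the posterior is Normal; its mode equals its mean, the precision-weighted average.
Prior precision 1/σ₀² = 1/5 = 0.2; data precision n/σ² = 28/3.
θ̂ = (0.2·(-6) + (28/3)·(-9.39)) / (0.2 + 28/3) = (-88.84)/(143/15) = -6663/715 ≈ -9.3189.

θ̂_MAP = -9.3189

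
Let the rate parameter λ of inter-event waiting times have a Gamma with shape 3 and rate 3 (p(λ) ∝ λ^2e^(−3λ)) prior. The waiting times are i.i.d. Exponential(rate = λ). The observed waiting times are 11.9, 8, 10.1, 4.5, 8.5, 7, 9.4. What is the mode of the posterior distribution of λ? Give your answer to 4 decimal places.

λ̂_MAP = 0.1442

The Exponential(rate=λ) likelihood is ∝ λ^n e^(−λΣtᵢ). Here n = 7 and Σtᵢ = 11.9 + 8 + 10.1 + 4.5 + 8.5 + 7 + 9.4 = 59.4.
Posterior ∝ λ^2e^(−3λ) · λ^7e^(−59.4λ) = λ^9e^(−62.4λ), i.e. Gamma(10, 62.4).
Mode = (a−1)/b = 9/62.4 ≈ 0.1442.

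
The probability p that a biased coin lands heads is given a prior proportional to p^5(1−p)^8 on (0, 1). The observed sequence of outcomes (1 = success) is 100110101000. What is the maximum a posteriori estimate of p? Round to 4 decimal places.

The prior density ∝ p^5(1−p)^8 is the kernel of Beta(6, 9).
Data: 5 successes in 12 trials (from the sequence). The binomial likelihood contributes p^5(1−p)^7, so the posterior is Beta(6+5, 9+7) = Beta(11, 16).
For Beta(a, b) with a, b > 1 the mode is (a−1)/(a+b−2) = 10/25 ≈ 0.4000.

p̂_MAP = 0.4000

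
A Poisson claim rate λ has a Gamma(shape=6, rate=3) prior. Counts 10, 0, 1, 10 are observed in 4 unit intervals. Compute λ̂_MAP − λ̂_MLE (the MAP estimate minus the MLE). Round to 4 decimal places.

MAP − MLE = -1.5357

Σxᵢ = 21. Posterior is Gamma(27, 7); MAP = (27−1)/7 = 26/7 ≈ 3.71429.
MLE = x̄ = 21/4 ≈ 5.25000.
Difference = 26/7 − 21/4 = -43/28 ≈ -1.5357.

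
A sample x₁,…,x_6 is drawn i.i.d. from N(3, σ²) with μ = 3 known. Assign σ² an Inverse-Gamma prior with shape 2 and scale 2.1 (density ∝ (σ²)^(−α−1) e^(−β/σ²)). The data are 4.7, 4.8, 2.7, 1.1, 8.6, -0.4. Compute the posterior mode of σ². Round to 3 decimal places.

Sum of squared deviations about the known mean: SS = (4.7−3)² + (4.8−3)² + (2.7−3)² + (1.1−3)² + (8.6−3)² + (-0.4−3)² = 52.75.
The Normal likelihood contributes (σ²)^(−n/2) exp(−SS/(2σ²)), so the posterior is Inverse-Gamma(α + n/2, β + SS/2) = Inverse-Gamma(5, 28.475).
The mode of Inverse-Gamma(a, b) is b/(a+1) = 28.475/6 ≈ 4.746.

σ̂²_MAP = 4.746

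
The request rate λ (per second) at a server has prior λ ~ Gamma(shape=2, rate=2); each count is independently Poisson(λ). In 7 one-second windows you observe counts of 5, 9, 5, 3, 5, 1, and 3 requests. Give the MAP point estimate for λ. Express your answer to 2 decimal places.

Σxᵢ = 5+9+5+3+5+1+3 = 31, with n = 7.
Posterior ∝ λe^(−2λ) · λ^31e^(−7λ) = λ^32e^(−9λ), i.e. Gamma(shape=33, rate=9).
The mode of a Gamma(a, b) with a ≥ 1 (shape–rate) is (a−1)/b = 32/9 ≈ 3.56.

λ̂_MAP = 3.56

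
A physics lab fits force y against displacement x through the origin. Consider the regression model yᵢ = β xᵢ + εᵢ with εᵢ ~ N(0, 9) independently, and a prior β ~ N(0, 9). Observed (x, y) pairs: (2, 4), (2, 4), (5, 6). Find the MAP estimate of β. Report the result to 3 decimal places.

log p(β | y) = −Σ(yᵢ − βxᵢ)²/(2·9) − β²/(2·9) + const.
Setting the derivative to zero: Σxᵢ(yᵢ − βxᵢ)/9 − β/9 = 0, so β = Σxᵢyᵢ / (Σxᵢ² + σ²/τ²).
Σxᵢyᵢ = 2·4 + 2·4 + 5·6 = 46; Σxᵢ² = 33; σ²/τ² = 1.
β̂_MAP = 46 / (33 + 1) = 46/34 ≈ 1.353.

β̂_MAP = 1.353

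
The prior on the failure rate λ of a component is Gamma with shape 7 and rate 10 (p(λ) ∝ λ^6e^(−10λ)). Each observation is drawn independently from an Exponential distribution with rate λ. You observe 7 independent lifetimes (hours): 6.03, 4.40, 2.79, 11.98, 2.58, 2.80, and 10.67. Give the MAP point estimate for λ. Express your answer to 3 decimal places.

The Exponential(rate=λ) likelihood is ∝ λ^n e^(−λΣtᵢ). Here n = 7 and Σtᵢ = 6.03 + 4.40 + 2.79 + 11.98 + 2.58 + 2.80 + 10.67 = 41.25.
Posterior ∝ λ^6e^(−10λ) · λ^7e^(−41.25λ) = λ^13e^(−51.25λ), i.e. Gamma(14, 51.25).
Mode = (a−1)/b = 13/51.25 ≈ 0.254.

λ̂_MAP = 0.254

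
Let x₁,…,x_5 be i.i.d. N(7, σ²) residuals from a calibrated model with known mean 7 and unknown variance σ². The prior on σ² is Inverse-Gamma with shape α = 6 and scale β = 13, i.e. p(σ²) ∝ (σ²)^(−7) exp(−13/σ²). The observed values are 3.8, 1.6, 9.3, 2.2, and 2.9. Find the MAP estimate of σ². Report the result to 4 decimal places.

Sum of squared deviations about the known mean: SS = (3.8−7)² + (1.6−7)² + (9.3−7)² + (2.2−7)² + (2.9−7)² = 84.54.
The Normal likelihood contributes (σ²)^(−n/2) exp(−SS/(2σ²)), so the posterior is Inverse-Gamma(α + n/2, β + SS/2) = Inverse-Gamma(8.5, 55.27).
The mode of Inverse-Gamma(a, b) is b/(a+1) = 55.27/9.5 ≈ 5.8179.

σ̂²_MAP = 5.8179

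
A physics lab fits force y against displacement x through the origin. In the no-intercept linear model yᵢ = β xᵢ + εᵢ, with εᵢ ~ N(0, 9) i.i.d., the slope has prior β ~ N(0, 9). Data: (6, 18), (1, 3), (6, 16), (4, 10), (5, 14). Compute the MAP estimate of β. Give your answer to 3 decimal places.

log p(β | y) = −Σ(yᵢ − βxᵢ)²/(2·9) − β²/(2·9) + const.
Setting the derivative to zero: Σxᵢ(yᵢ − βxᵢ)/9 − β/9 = 0, so β = Σxᵢyᵢ / (Σxᵢ² + σ²/τ²).
Σxᵢyᵢ = 6·18 + 1·3 + 6·16 + 4·10 + 5·14 = 317; Σxᵢ² = 114; σ²/τ² = 1.
β̂_MAP = 317 / (114 + 1) = 317/115 ≈ 2.757.

β̂_MAP = 2.757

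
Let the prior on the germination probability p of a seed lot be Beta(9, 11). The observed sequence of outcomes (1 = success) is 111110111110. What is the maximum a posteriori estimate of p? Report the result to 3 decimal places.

Prior: Beta(9, 11).
Data: 10 successes in 12 trials (from the sequence). The binomial likelihood contributes p^10(1−p)^2, so the posterior is Beta(9+10, 11+2) = Beta(19, 13).
For Beta(a, b) with a, b > 1 the mode is (a−1)/(a+b−2) = 18/30 ≈ 0.600.

p̂_MAP = 0.600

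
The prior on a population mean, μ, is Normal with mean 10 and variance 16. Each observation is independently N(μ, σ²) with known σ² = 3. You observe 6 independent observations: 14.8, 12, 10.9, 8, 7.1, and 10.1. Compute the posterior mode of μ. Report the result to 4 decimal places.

μ̂_MAP = 10.4687

n = 6; x̄ = (14.8 + 12 + 10.9 + 8 + 7.1 + 10.1)/6 = 62.9/6 = 629/60 ≈ 10.4833.
For a Normal prior and Normal likelihood with known variance, the posterior is Normal; its mode equals its mean, the precision-weighted average.
Prior precision 1/σ₀² = 1/16 = 0.0625; data precision n/σ² = 6/3 = 2.
μ̂ = (0.0625·10 + 2·(629/60)) / (0.0625 + 2) = (2591/120)/2.0625 = 5182/495 ≈ 10.4687.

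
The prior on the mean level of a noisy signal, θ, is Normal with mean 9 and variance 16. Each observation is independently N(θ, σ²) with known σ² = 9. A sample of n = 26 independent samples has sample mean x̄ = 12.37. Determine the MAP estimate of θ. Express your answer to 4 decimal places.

n = 26, x̄ = 12.37.
For a Normal prior and Normal likelihood with known variance, the posterior is Normal; its mode equals its mean, the precision-weighted average.
Prior precision 1/σ₀² = 1/16 = 0.0625; data precision n/σ² = 26/9.
θ̂ = (0.0625·9 + (26/9)·12.37) / (0.0625 + 26/9) = (130673/3600)/(425/144) = 130673/10625 ≈ 12.2986.

θ̂_MAP = 12.2986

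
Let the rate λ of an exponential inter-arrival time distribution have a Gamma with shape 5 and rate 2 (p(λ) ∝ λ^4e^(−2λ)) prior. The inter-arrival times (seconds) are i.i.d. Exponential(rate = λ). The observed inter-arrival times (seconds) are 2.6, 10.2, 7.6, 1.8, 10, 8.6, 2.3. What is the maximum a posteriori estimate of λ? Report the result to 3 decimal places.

The Exponential(rate=λ) likelihood is ∝ λ^n e^(−λΣtᵢ). Here n = 7 and Σtᵢ = 2.6 + 10.2 + 7.6 + 1.8 + 10 + 8.6 + 2.3 = 43.1.
Posterior ∝ λ^4e^(−2λ) · λ^7e^(−43.1λ) = λ^11e^(−45.1λ), i.e. Gamma(12, 45.1).
Mode = (a−1)/b = 11/45.1 ≈ 0.244.

λ̂_MAP = 0.244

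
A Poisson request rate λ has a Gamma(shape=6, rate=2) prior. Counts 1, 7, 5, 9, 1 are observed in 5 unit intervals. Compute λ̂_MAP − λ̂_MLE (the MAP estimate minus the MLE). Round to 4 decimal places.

MAP − MLE = -0.6000

Σxᵢ = 23. Posterior is Gamma(29, 7); MAP = (29−1)/7 = 28/7 ≈ 4.00000.
MLE = x̄ = 23/5 ≈ 4.60000.
Difference = 28/7 − 23/5 = -3/5 ≈ -0.6000.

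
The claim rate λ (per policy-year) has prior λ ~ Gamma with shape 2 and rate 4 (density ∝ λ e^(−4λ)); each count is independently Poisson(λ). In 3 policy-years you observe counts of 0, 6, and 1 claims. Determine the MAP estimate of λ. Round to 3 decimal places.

λ̂_MAP = 1.143

Σxᵢ = 0+6+1 = 7, with n = 3.
Posterior ∝ λe^(−4λ) · λ^7e^(−3λ) = λ^8e^(−7λ), i.e. Gamma(shape=9, rate=7).
The mode of a Gamma(a, b) with a ≥ 1 (shape–rate) is (a−1)/b = 8/7 ≈ 1.143.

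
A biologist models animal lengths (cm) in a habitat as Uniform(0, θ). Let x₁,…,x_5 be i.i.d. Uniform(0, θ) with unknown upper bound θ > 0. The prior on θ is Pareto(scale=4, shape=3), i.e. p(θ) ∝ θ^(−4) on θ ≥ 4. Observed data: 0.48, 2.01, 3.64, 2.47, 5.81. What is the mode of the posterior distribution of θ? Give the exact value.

The Uniform(0, θ) likelihood is θ^(−n) for θ ≥ max(xᵢ), zero otherwise. Here max(xᵢ) = 5.81.
Posterior ∝ θ^(−4) · θ^(−5) = θ^(−9) on θ ≥ max(4, 5.81) = 5.81.
This density is strictly decreasing in θ, so the posterior mode lies at the lower boundary of the support.

θ̂_MAP = 5.81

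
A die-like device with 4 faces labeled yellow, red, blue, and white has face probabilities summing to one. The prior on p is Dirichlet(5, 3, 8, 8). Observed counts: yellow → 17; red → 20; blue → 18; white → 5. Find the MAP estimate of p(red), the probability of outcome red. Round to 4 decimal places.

The posterior is Dirichlet(αᵢ + nᵢ) = Dirichlet(22, 23, 26, 13).
For a Dirichlet(a₁,…,a_K) with all aᵢ > 1, the mode has j-th component (aⱼ − 1)/(Σaᵢ − K).
Here Σaᵢ = 84 and K = 4, so p(red) = (23 − 1)/(84 − 4) = 22/80 ≈ 0.2750.

MAP estimate of p(red) = 0.2750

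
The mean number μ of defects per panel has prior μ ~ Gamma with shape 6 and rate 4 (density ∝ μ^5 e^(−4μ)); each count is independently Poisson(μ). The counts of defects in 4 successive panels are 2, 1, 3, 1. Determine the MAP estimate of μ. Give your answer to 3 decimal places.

Σxᵢ = 2+1+3+1 = 7, with n = 4.
Posterior ∝ μ^5e^(−4μ) · μ^7e^(−4μ) = μ^12e^(−8μ), i.e. Gamma(shape=13, rate=8).
The mode of a Gamma(a, b) with a ≥ 1 (shape–rate) is (a−1)/b = 12/8 ≈ 1.500.

μ̂_MAP = 1.500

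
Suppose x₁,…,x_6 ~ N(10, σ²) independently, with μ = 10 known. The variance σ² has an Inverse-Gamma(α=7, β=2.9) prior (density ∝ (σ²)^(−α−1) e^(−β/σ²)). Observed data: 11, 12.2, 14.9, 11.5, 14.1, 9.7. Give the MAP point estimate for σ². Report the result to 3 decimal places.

σ̂²_MAP = 2.491

Sum of squared deviations about the known mean: SS = (11−10)² + (12.2−10)² + (14.9−10)² + (11.5−10)² + (14.1−10)² + (9.7−10)² = 49.
The Normal likelihood contributes (σ²)^(−n/2) exp(−SS/(2σ²)), so the posterior is Inverse-Gamma(α + n/2, β + SS/2) = Inverse-Gamma(10, 27.4).
The mode of Inverse-Gamma(a, b) is b/(a+1) = 27.4/11 ≈ 2.491.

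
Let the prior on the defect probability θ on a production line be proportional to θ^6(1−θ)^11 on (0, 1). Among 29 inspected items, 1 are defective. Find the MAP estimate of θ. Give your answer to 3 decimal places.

The prior density ∝ θ^6(1−θ)^11 is the kernel of Beta(7, 12).
Data: 1 success in 29 trials. The binomial likelihood contributes θ(1−θ)^28, so the posterior is Beta(7+1, 12+28) = Beta(8, 40).
For Beta(a, b) with a, b > 1 the mode is (a−1)/(a+b−2) = 7/46 ≈ 0.152.

θ̂_MAP = 0.152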